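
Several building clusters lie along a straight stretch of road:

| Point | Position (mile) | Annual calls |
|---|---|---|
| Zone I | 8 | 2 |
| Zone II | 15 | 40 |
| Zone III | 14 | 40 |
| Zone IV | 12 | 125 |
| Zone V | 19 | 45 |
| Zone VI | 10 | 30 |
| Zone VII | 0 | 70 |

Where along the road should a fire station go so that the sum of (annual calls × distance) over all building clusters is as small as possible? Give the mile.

For a sum of weighted absolute distances on a line, the optimum is the weighted median (not the mean). Total weight W = 352; half-weight = 176.
Sort by position and accumulate weight:
  mile 0 (Zone VII, w=70) → cum 70
  mile 8 (Zone I, w=2) → cum 72
  mile 10 (Zone VI, w=30) → cum 102
  mile 12 (Zone IV, w=125) → cum 227  ≥ 176 → median here
  mile 14 (Zone III, w=40) → cum 267
  mile 15 (Zone II, w=40) → cum 307
  mile 19 (Zone V, w=45) → cum 352
Optimal location: mile 12.

x = 12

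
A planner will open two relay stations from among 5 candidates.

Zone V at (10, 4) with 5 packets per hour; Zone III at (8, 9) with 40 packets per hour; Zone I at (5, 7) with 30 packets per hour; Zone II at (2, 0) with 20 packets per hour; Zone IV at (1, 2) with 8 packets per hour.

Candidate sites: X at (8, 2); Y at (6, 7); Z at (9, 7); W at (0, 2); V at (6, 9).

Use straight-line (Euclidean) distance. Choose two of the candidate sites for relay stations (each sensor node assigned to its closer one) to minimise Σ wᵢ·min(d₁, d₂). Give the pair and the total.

{Y, W}, total 232.7

Evaluate every pair (each demand assigned to the nearer of the two):
  {Y, W}: total = 232.7
  {W, V}: total = 243.7
  {Z, W}: total = 289.8
  {X, Y}: total = 339.8
  {X, V}: total = 343.7
  {Y, V}: total = 352.8
  {Y, Z}: total = 353.1
  {X, Z}: total = 406.1
  {Z, V}: total = 428.7
  {X, W}: total = 533.6
Best pair: {Y, W} with total 232.7.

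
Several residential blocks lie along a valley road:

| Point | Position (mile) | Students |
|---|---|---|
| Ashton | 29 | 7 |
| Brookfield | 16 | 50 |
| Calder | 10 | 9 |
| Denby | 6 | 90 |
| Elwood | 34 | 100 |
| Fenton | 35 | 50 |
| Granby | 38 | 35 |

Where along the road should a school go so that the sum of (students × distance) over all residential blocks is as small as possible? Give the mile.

x = 34

For a sum of weighted absolute distances on a line, the optimum is the weighted median (not the mean). Total weight W = 341; half-weight = 170.5.
Sort by position and accumulate weight:
  mile 6 (Denby, w=90) → cum 90
  mile 10 (Calder, w=9) → cum 99
  mile 16 (Brookfield, w=50) → cum 149
  mile 29 (Ashton, w=7) → cum 156
  mile 34 (Elwood, w=100) → cum 256  ≥ 170.5 → median here
  mile 35 (Fenton, w=50) → cum 306
  mile 38 (Granby, w=35) → cum 341
Optimal location: mile 34.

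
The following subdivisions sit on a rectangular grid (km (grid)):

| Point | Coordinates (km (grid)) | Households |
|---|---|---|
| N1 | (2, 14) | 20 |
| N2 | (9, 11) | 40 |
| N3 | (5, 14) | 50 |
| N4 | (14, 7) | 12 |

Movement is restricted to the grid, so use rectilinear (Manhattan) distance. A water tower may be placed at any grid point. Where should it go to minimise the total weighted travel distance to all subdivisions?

(5, 14)

Manhattan distance separates: Σwᵢ(|x−xᵢ|+|y−yᵢ|) = Σwᵢ|x−xᵢ| + Σwᵢ|y−yᵢ|, so x and y are optimised independently as 1-D weighted medians.
Total weight W = 122; half = 61.
x-coordinate, sorted with cumulative weight:
  x=2 (N1, w=20) cum 20
  x=5 (N3, w=50) cum 70  ← median
  x=9 (N2, w=40) cum 110
  x=14 (N4, w=12) cum 122
⇒ x* = 5
y-coordinate, sorted with cumulative weight:
  y=7 (N4, w=12) cum 12
  y=11 (N2, w=40) cum 52
  y=14 (N1, w=20) cum 72  ← median
  y=14 (N3, w=50) cum 122
⇒ y* = 14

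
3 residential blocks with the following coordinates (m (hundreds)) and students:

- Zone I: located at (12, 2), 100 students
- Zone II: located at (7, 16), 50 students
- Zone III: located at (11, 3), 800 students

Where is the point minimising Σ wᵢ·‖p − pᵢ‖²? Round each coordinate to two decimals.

(10.89, 3.58)

The minimiser of Σwᵢ‖p−pᵢ‖² is the weighted centroid p* = (Σwᵢpᵢ)/(Σwᵢ).
Σwᵢ = 950.
Σwᵢxᵢ = 100·12 + 50·7 + 800·11 = 10350.
Σwᵢyᵢ = 100·2 + 50·16 + 800·3 = 3400.
x* = 10350/950 = 10.89, y* = 3400/950 = 3.58.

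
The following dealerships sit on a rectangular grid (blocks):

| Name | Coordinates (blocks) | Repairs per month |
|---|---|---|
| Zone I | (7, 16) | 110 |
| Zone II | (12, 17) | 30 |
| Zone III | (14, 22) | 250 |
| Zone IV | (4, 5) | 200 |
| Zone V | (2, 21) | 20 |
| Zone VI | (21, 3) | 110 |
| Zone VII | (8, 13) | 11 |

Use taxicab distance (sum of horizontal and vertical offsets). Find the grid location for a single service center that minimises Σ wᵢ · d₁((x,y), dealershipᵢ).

(12, 16)

Manhattan distance separates: Σwᵢ(|x−xᵢ|+|y−yᵢ|) = Σwᵢ|x−xᵢ| + Σwᵢ|y−yᵢ|, so x and y are optimised independently as 1-D weighted medians.
Total weight W = 731; half = 365.5.
x-coordinate, sorted with cumulative weight:
  x=2 (Zone V, w=20) cum 20
  x=4 (Zone IV, w=200) cum 220
  x=7 (Zone I, w=110) cum 330
  x=8 (Zone VII, w=11) cum 341
  x=12 (Zone II, w=30) cum 371  ← median
  x=14 (Zone III, w=250) cum 621
  x=21 (Zone VI, w=110) cum 731
⇒ x* = 12
y-coordinate, sorted with cumulative weight:
  y=3 (Zone VI, w=110) cum 110
  y=5 (Zone IV, w=200) cum 310
  y=13 (Zone VII, w=11) cum 321
  y=16 (Zone I, w=110) cum 431  ← median
  y=17 (Zone II, w=30) cum 461
  y=21 (Zone V, w=20) cum 481
  y=22 (Zone III, w=250) cum 731
⇒ y* = 16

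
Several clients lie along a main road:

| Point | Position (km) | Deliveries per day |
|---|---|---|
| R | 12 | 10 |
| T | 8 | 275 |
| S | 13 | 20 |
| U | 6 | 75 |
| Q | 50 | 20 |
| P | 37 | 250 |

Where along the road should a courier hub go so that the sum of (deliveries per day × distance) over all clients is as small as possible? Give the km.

For a sum of weighted absolute distances on a line, the optimum is the weighted median (not the mean). Total weight W = 650; half-weight = 325.
Sort by position and accumulate weight:
  km 6 (U, w=75) → cum 75
  km 8 (T, w=275) → cum 350  ≥ 325 → median here
  km 12 (R, w=10) → cum 360
  km 13 (S, w=20) → cum 380
  km 37 (P, w=250) → cum 630
  km 50 (Q, w=20) → cum 650
Optimal location: km 8.

x = 8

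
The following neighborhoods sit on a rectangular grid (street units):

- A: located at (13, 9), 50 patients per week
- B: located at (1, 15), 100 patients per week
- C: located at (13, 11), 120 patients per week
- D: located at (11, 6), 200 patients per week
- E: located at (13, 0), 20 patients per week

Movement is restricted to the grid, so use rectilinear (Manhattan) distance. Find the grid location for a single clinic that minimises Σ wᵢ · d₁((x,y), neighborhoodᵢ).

(11, 9)

Manhattan distance separates: Σwᵢ(|x−xᵢ|+|y−yᵢ|) = Σwᵢ|x−xᵢ| + Σwᵢ|y−yᵢ|, so x and y are optimised independently as 1-D weighted medians.
Total weight W = 490; half = 245.
x-coordinate, sorted with cumulative weight:
  x=1 (B, w=100) cum 100
  x=11 (D, w=200) cum 300  ← median
  x=13 (A, w=50) cum 350
  x=13 (C, w=120) cum 470
  x=13 (E, w=20) cum 490
⇒ x* = 11
y-coordinate, sorted with cumulative weight:
  y=0 (E, w=20) cum 20
  y=6 (D, w=200) cum 220
  y=9 (A, w=50) cum 270  ← median
  y=11 (C, w=120) cum 390
  y=15 (B, w=100) cum 490
⇒ y* = 9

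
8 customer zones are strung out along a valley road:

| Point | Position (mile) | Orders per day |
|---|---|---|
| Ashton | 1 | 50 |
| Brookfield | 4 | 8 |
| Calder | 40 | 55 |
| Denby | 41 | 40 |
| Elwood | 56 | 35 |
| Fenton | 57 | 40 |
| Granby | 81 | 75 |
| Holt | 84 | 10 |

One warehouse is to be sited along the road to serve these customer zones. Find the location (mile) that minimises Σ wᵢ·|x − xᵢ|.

x = 56

For a sum of weighted absolute distances on a line, the optimum is the weighted median (not the mean). Total weight W = 313; half-weight = 156.5.
Sort by position and accumulate weight:
  mile 1 (Ashton, w=50) → cum 50
  mile 4 (Brookfield, w=8) → cum 58
  mile 40 (Calder, w=55) → cum 113
  mile 41 (Denby, w=40) → cum 153
  mile 56 (Elwood, w=35) → cum 188  ≥ 156.5 → median here
  mile 57 (Fenton, w=40) → cum 228
  mile 81 (Granby, w=75) → cum 303
  mile 84 (Holt, w=10) → cum 313
Optimal location: mile 56.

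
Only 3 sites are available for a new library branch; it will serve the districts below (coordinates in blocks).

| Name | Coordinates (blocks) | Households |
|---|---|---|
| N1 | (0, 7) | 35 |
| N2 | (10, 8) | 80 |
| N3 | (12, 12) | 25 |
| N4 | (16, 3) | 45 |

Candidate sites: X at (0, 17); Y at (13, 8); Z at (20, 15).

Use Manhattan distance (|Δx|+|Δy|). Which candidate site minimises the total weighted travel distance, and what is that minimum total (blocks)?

Total weighted distance at each candidate:
  X (0, 17): total = 3645
  Y (13, 8): total = 1215
  Z (20, 15): total = 3335
Minimum is at Y with total 1215 blocks.

Y, total 1215 blocks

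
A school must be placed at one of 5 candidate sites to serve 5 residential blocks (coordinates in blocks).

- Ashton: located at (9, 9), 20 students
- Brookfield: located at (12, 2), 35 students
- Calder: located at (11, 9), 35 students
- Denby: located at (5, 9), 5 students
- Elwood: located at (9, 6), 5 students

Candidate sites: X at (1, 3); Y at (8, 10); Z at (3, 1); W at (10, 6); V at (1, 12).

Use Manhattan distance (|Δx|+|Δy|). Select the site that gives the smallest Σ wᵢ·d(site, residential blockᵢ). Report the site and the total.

Total weighted distance at each candidate:
  X (1, 3): total = 1365
  Y (8, 10): total = 645
  Z (3, 1): total = 1295
  W (10, 6): total = 475
  V (1, 12): total = 1515
Minimum is at W with total 475 blocks.

W, total 475 blocks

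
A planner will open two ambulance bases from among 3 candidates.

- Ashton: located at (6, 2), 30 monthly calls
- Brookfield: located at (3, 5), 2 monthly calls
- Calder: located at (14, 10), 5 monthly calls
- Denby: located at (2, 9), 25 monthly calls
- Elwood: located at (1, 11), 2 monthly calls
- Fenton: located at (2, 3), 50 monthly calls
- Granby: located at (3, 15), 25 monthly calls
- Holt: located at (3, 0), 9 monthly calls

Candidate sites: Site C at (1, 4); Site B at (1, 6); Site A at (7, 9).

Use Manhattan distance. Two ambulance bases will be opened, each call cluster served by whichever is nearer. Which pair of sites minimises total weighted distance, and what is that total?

{Site C, Site A}, total 799

Evaluate every pair (each demand assigned to the nearer of the two):
  {Site C, Site A}: total = 799
  {Site C, Site B}: total = 840
  {Site B, Site A}: total = 918
Best pair: {Site C, Site A} with total 799.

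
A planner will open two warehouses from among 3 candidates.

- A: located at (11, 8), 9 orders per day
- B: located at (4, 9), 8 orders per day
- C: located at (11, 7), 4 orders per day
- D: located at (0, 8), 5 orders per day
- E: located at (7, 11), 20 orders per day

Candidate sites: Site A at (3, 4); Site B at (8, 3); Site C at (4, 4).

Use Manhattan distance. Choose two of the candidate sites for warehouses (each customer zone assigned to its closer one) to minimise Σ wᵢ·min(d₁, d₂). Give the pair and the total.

{Site B, Site C}, total 360

Evaluate every pair (each demand assigned to the nearer of the two):
  {Site B, Site C}: total = 360
  {Site A, Site B}: total = 363
  {Site A, Site C}: total = 414
Best pair: {Site B, Site C} with total 360.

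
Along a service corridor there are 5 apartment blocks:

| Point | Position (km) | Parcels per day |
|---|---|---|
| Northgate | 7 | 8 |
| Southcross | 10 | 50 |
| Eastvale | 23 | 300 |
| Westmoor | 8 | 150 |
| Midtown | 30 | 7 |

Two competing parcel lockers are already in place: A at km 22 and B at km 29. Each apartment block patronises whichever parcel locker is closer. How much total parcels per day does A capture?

The indifferent point is the midpoint (22+29)/2 = 25.5; apartment blocks left of it (closer to A at 22) go to A, those right go to B.
  Northgate at 7 (w=8) → A
  Westmoor at 8 (w=150) → A
  Southcross at 10 (w=50) → A
  Eastvale at 23 (w=300) → A
  Midtown at 30 (w=7) → B
A captures 508; B captures 7.

508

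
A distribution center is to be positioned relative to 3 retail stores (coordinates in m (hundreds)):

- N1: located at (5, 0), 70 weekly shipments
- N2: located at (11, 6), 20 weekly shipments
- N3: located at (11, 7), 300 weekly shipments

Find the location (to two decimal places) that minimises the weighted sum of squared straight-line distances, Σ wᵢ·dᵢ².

(9.92, 5.69)

The minimiser of Σwᵢ‖p−pᵢ‖² is the weighted centroid p* = (Σwᵢpᵢ)/(Σwᵢ).
Σwᵢ = 390.
Σwᵢxᵢ = 70·5 + 20·11 + 300·11 = 3870.
Σwᵢyᵢ = 70·0 + 20·6 + 300·7 = 2220.
x* = 3870/390 = 9.92, y* = 2220/390 = 5.69.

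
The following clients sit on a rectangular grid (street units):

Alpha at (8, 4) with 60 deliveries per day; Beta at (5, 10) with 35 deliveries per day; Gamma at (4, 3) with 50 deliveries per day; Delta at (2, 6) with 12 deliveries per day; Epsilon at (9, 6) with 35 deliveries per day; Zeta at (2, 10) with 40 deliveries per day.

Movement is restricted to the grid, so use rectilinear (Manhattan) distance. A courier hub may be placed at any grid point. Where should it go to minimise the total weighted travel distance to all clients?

(5, 6)

Manhattan distance separates: Σwᵢ(|x−xᵢ|+|y−yᵢ|) = Σwᵢ|x−xᵢ| + Σwᵢ|y−yᵢ|, so x and y are optimised independently as 1-D weighted medians.
Total weight W = 232; half = 116.
x-coordinate, sorted with cumulative weight:
  x=2 (Delta, w=12) cum 12
  x=2 (Zeta, w=40) cum 52
  x=4 (Gamma, w=50) cum 102
  x=5 (Beta, w=35) cum 137  ← median
  x=8 (Alpha, w=60) cum 197
  x=9 (Epsilon, w=35) cum 232
⇒ x* = 5
y-coordinate, sorted with cumulative weight:
  y=3 (Gamma, w=50) cum 50
  y=4 (Alpha, w=60) cum 110
  y=6 (Delta, w=12) cum 122  ← median
  y=6 (Epsilon, w=35) cum 157
  y=10 (Beta, w=35) cum 192
  y=10 (Zeta, w=40) cum 232
⇒ y* = 6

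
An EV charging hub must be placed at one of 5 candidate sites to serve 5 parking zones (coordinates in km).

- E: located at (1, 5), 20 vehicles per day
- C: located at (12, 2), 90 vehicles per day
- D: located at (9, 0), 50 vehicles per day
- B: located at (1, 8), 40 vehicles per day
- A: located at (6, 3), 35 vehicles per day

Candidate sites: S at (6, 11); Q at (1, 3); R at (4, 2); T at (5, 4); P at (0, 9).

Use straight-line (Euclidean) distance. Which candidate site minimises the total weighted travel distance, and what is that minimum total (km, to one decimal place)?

T, total 1296.3 km

Total weighted distance at each candidate:
  S (6, 11): total = 2213.0
  Q (1, 3): total = 1836.3
  R (4, 2): total = 1420.7
  T (5, 4): total = 1296.3
  P (0, 9): total = 2322.7
Minimum is at T with total 1296.3 km.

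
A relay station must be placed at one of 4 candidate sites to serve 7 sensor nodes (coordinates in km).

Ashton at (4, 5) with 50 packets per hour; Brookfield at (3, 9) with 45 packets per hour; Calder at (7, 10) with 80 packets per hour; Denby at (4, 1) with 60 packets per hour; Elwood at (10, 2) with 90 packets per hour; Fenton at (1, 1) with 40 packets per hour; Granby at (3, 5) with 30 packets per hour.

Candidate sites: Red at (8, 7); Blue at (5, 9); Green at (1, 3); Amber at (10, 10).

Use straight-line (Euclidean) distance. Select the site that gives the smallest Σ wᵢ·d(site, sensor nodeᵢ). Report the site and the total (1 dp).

Red, total 2166.6 km

Total weighted distance at each candidate:
  Red (8, 7): total = 2166.6
  Blue (5, 9): total = 2224.9
  Green (1, 3): total = 2398.6
  Amber (10, 10): total = 3084.9
Minimum is at Red with total 2166.6 km.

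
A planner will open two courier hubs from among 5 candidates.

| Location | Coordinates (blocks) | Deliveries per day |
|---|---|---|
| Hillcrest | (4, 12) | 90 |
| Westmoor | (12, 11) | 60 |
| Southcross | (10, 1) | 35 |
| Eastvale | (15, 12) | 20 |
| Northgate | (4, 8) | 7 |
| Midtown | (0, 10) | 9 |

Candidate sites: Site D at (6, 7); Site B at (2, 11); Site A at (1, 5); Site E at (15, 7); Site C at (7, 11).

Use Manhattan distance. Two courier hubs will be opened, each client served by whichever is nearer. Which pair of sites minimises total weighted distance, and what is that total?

Evaluate every pair (each demand assigned to the nearer of the two):
  {Site B, Site E}: total = 1237
  {Site E, Site C}: total = 1259
  {Site B, Site C}: total = 1267
  {Site D, Site C}: total = 1283
  {Site A, Site C}: total = 1391
  {Site D, Site B}: total = 1548
  {Site D, Site E}: total = 1602
  {Site B, Site A}: total = 1667
  {Site A, Site E}: total = 1901
  {Site D, Site A}: total = 1935
Best pair: {Site B, Site E} with total 1237.

{Site B, Site E}, total 1237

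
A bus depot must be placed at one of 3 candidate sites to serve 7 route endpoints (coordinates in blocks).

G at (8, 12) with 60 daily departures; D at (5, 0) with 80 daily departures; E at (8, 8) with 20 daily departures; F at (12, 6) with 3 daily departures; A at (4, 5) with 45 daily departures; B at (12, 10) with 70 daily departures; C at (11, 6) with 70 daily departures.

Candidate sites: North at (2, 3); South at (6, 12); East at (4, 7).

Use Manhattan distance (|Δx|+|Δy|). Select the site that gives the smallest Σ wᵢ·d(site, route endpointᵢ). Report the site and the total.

Total weighted distance at each candidate:
  North (2, 3): total = 3849
  South (6, 12): total = 3051
  East (4, 7): total = 2727
Minimum is at East with total 2727 blocks.

East, total 2727 blocks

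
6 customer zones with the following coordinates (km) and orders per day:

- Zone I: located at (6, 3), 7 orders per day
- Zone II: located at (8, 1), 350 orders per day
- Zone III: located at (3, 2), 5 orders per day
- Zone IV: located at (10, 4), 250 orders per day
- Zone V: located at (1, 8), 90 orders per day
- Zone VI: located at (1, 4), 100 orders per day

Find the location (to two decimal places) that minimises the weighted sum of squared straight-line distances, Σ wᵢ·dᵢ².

(6.92, 3.12)

The minimiser of Σwᵢ‖p−pᵢ‖² is the weighted centroid p* = (Σwᵢpᵢ)/(Σwᵢ).
Σwᵢ = 802.
Σwᵢxᵢ = 7·6 + 350·8 + 5·3 + 250·10 + 90·1 + 100·1 = 5547.
Σwᵢyᵢ = 7·3 + 350·1 + 5·2 + 250·4 + 90·8 + 100·4 = 2501.
x* = 5547/802 = 6.92, y* = 2501/802 = 3.12.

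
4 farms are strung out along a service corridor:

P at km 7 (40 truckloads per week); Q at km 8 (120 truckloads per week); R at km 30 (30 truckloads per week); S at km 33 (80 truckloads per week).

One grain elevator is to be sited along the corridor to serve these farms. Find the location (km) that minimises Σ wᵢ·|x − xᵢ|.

x = 8

For a sum of weighted absolute distances on a line, the optimum is the weighted median (not the mean). Total weight W = 270; half-weight = 135.
Sort by position and accumulate weight:
  km 7 (P, w=40) → cum 40
  km 8 (Q, w=120) → cum 160  ≥ 135 → median here
  km 30 (R, w=30) → cum 190
  km 33 (S, w=80) → cum 270
Optimal location: km 8.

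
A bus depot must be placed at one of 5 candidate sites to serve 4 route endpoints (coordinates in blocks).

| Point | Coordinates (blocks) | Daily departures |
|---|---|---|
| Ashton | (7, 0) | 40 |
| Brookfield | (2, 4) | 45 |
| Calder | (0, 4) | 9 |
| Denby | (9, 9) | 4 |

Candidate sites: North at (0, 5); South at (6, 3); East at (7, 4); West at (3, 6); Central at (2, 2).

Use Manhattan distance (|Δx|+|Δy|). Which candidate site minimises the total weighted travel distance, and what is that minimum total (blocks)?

Central, total 462 blocks

Total weighted distance at each candidate:
  North (0, 5): total = 676
  South (6, 3): total = 484
  East (7, 4): total = 476
  West (3, 6): total = 616
  Central (2, 2): total = 462
Minimum is at Central with total 462 blocks.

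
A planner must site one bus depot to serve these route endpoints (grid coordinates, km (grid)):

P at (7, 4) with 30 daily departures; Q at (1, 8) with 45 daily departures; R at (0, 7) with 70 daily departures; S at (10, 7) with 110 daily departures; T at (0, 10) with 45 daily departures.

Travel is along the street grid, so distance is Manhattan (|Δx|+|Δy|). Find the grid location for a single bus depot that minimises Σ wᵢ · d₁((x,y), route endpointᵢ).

Manhattan distance separates: Σwᵢ(|x−xᵢ|+|y−yᵢ|) = Σwᵢ|x−xᵢ| + Σwᵢ|y−yᵢ|, so x and y are optimised independently as 1-D weighted medians.
Total weight W = 300; half = 150.
x-coordinate, sorted with cumulative weight:
  x=0 (R, w=70) cum 70
  x=0 (T, w=45) cum 115
  x=1 (Q, w=45) cum 160  ← median
  x=7 (P, w=30) cum 190
  x=10 (S, w=110) cum 300
⇒ x* = 1
y-coordinate, sorted with cumulative weight:
  y=4 (P, w=30) cum 30
  y=7 (R, w=70) cum 100
  y=7 (S, w=110) cum 210  ← median
  y=8 (Q, w=45) cum 255
  y=10 (T, w=45) cum 300
⇒ y* = 7

(1, 7)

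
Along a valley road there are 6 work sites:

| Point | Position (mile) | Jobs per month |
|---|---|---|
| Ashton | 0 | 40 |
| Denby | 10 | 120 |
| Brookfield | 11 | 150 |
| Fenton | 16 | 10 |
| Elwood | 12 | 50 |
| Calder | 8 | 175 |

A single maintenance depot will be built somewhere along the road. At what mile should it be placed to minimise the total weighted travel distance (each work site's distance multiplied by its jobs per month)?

For a sum of weighted absolute distances on a line, the optimum is the weighted median (not the mean). Total weight W = 545; half-weight = 272.5.
Sort by position and accumulate weight:
  mile 0 (Ashton, w=40) → cum 40
  mile 8 (Calder, w=175) → cum 215
  mile 10 (Denby, w=120) → cum 335  ≥ 272.5 → median here
  mile 11 (Brookfield, w=150) → cum 485
  mile 12 (Elwood, w=50) → cum 535
  mile 16 (Fenton, w=10) → cum 545
Optimal location: mile 10.

x = 10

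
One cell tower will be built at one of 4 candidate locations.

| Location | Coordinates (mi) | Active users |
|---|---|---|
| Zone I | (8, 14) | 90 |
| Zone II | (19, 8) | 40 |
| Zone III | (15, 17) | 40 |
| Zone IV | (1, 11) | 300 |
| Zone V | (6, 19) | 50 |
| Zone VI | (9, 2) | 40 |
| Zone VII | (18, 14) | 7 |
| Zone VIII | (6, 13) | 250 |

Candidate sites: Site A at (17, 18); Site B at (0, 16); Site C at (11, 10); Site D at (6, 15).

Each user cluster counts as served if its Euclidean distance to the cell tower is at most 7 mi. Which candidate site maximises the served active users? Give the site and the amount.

Site D, covering 690

Coverage radius r = 7 mi; a point is covered iff (Δx)²+(Δy)² ≤ 7² = 49.
  Site A (17, 18): covers {Zone III, Zone VII} → 47
  Site B (0, 16): covers {Zone IV, Zone V, Zone VIII} → 600
  Site C (11, 10): covers {Zone I, Zone VIII} → 340
  Site D (6, 15): covers {Zone I, Zone IV, Zone V, Zone VIII} → 690
Maximum coverage at Site D: 690 active users.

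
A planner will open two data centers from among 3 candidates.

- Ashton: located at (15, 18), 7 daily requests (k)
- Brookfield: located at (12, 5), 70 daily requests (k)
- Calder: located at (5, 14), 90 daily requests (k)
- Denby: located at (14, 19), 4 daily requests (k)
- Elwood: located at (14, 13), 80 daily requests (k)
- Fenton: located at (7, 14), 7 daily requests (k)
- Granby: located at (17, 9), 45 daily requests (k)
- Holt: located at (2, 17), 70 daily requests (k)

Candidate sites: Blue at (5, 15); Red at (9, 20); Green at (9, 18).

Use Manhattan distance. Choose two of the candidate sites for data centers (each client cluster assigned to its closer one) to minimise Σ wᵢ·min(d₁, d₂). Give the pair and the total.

{Blue, Green}, total 3212

Evaluate every pair (each demand assigned to the nearer of the two):
  {Blue, Green}: total = 3212
  {Blue, Red}: total = 3421
  {Red, Green}: total = 4073
Best pair: {Blue, Green} with total 3212.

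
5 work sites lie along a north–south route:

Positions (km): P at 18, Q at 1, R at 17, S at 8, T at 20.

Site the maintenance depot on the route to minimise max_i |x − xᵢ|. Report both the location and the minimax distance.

The 1-center on a line is the midpoint of the two extreme points: leftmost at 1, rightmost at 20.
Optimal location = (1 + 20)/2 = 10.5; maximum distance = (20 − 1)/2 = 9.5.

location 10.5, max distance 9.5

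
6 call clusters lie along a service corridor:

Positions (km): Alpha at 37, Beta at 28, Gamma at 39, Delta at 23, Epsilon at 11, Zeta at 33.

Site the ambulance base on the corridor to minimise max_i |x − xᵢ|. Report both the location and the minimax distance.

location 25, max distance 14

The 1-center on a line is the midpoint of the two extreme points: leftmost at 11, rightmost at 39.
Optimal location = (11 + 39)/2 = 25; maximum distance = (39 − 11)/2 = 14.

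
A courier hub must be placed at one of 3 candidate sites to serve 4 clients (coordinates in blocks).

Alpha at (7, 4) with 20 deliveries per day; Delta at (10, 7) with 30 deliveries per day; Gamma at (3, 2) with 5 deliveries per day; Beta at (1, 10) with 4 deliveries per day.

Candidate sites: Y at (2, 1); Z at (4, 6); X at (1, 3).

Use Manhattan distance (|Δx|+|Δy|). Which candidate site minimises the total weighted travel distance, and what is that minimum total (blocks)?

Z, total 363 blocks

Total weighted distance at each candidate:
  Y (2, 1): total = 630
  Z (4, 6): total = 363
  X (1, 3): total = 573
Minimum is at Z with total 363 blocks.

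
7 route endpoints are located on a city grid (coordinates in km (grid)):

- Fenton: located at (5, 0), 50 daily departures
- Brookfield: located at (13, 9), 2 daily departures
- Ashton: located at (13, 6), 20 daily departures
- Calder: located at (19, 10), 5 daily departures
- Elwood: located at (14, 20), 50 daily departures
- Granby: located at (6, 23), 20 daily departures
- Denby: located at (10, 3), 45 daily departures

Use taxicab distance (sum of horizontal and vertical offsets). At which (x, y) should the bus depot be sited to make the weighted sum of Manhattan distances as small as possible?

Manhattan distance separates: Σwᵢ(|x−xᵢ|+|y−yᵢ|) = Σwᵢ|x−xᵢ| + Σwᵢ|y−yᵢ|, so x and y are optimised independently as 1-D weighted medians.
Total weight W = 192; half = 96.
x-coordinate, sorted with cumulative weight:
  x=5 (Fenton, w=50) cum 50
  x=6 (Granby, w=20) cum 70
  x=10 (Denby, w=45) cum 115  ← median
  x=13 (Brookfield, w=2) cum 117
  x=13 (Ashton, w=20) cum 137
  x=14 (Elwood, w=50) cum 187
  x=19 (Calder, w=5) cum 192
⇒ x* = 10
y-coordinate, sorted with cumulative weight:
  y=0 (Fenton, w=50) cum 50
  y=3 (Denby, w=45) cum 95
  y=6 (Ashton, w=20) cum 115  ← median
  y=9 (Brookfield, w=2) cum 117
  y=10 (Calder, w=5) cum 122
  y=20 (Elwood, w=50) cum 172
  y=23 (Granby, w=20) cum 192
⇒ y* = 6

(10, 6)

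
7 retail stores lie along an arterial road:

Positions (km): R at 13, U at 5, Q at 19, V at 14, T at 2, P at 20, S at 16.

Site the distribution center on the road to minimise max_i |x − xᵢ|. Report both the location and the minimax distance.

The 1-center on a line is the midpoint of the two extreme points: leftmost at 2, rightmost at 20.
Optimal location = (2 + 20)/2 = 11; maximum distance = (20 − 2)/2 = 9.

location 11, max distance 9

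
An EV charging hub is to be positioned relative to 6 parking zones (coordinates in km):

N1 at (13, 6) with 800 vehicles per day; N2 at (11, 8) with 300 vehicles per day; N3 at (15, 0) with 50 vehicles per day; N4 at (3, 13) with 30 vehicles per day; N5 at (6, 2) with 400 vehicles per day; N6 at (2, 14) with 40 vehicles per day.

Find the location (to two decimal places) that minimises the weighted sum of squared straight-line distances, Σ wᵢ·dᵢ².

The minimiser of Σwᵢ‖p−pᵢ‖² is the weighted centroid p* = (Σwᵢpᵢ)/(Σwᵢ).
Σwᵢ = 1620.
Σwᵢxᵢ = 800·13 + 300·11 + 50·15 + 30·3 + 400·6 + 40·2 = 17020.
Σwᵢyᵢ = 800·6 + 300·8 + 50·0 + 30·13 + 400·2 + 40·14 = 8950.
x* = 17020/1620 = 10.51, y* = 8950/1620 = 5.52.

(10.51, 5.52)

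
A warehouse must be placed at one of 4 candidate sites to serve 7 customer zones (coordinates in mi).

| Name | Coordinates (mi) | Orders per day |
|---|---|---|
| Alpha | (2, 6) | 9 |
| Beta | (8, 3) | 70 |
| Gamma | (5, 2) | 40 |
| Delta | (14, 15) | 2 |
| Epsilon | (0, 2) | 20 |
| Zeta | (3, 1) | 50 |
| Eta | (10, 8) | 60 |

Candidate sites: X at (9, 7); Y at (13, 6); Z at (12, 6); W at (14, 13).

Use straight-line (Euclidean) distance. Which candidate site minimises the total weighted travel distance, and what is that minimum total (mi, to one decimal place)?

Total weighted distance at each candidate:
  X (9, 7): total = 1342.3
  Y (13, 6): total = 1930.4
  Z (12, 6): total = 1718.4
  W (14, 13): total = 3068.1
Minimum is at X with total 1342.3 mi.

X, total 1342.3 mi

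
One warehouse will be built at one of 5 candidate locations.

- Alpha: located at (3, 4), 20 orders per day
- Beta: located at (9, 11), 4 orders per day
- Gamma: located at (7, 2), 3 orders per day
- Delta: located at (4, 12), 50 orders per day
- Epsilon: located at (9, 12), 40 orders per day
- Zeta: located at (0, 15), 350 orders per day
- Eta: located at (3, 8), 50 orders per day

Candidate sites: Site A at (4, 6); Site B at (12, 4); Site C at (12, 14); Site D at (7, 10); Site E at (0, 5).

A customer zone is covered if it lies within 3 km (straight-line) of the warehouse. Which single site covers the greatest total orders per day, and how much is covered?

Coverage radius r = 3 km; a point is covered iff (Δx)²+(Δy)² ≤ 3² = 9.
  Site A (4, 6): covers {Alpha, Eta} → 70
  Site B (12, 4): covers {none} → 0
  Site C (12, 14): covers {none} → 0
  Site D (7, 10): covers {Beta, Epsilon} → 44
  Site E (0, 5): covers {none} → 0
Maximum coverage at Site A: 70 orders per day.

Site A, covering 70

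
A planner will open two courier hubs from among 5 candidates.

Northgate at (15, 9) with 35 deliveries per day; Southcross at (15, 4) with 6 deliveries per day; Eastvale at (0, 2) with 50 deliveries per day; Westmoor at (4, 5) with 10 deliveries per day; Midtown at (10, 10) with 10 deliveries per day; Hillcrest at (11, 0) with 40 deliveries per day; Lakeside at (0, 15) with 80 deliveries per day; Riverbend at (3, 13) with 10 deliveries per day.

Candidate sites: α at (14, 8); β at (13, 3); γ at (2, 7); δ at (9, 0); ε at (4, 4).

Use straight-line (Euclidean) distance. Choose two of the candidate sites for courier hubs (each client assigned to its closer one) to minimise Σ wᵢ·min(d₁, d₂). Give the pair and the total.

{β, γ}, total 1473.2

Evaluate every pair (each demand assigned to the nearer of the two):
  {β, γ}: total = 1473.2
  {α, γ}: total = 1478.8
  {γ, δ}: total = 1605.4
  {α, ε}: total = 1702.0
  {β, ε}: total = 1715.7
  {δ, ε}: total = 1847.2
  {γ, ε}: total = 1850.4
  {α, δ}: total = 2103.7
  {α, β}: total = 2369.0
  {β, δ}: total = 2463.5
Best pair: {β, γ} with total 1473.2.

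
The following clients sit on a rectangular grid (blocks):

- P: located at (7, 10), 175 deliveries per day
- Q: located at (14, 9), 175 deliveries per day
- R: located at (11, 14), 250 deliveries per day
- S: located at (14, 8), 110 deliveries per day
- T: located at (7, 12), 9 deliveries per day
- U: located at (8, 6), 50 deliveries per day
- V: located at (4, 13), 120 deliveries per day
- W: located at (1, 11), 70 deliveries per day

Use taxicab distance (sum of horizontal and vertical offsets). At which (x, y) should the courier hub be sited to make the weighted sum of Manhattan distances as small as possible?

Manhattan distance separates: Σwᵢ(|x−xᵢ|+|y−yᵢ|) = Σwᵢ|x−xᵢ| + Σwᵢ|y−yᵢ|, so x and y are optimised independently as 1-D weighted medians.
Total weight W = 959; half = 479.5.
x-coordinate, sorted with cumulative weight:
  x=1 (W, w=70) cum 70
  x=4 (V, w=120) cum 190
  x=7 (P, w=175) cum 365
  x=7 (T, w=9) cum 374
  x=8 (U, w=50) cum 424
  x=11 (R, w=250) cum 674  ← median
  x=14 (Q, w=175) cum 849
  x=14 (S, w=110) cum 959
⇒ x* = 11
y-coordinate, sorted with cumulative weight:
  y=6 (U, w=50) cum 50
  y=8 (S, w=110) cum 160
  y=9 (Q, w=175) cum 335
  y=10 (P, w=175) cum 510  ← median
  y=11 (W, w=70) cum 580
  y=12 (T, w=9) cum 589
  y=13 (V, w=120) cum 709
  y=14 (R, w=250) cum 959
⇒ y* = 10

(11, 10)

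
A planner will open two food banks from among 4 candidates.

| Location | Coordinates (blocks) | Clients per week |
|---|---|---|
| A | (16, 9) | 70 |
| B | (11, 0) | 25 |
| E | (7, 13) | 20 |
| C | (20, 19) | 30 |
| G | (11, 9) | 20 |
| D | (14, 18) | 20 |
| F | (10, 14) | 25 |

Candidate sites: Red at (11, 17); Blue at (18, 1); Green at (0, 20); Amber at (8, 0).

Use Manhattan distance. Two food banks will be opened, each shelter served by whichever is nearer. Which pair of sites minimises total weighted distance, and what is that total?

Evaluate every pair (each demand assigned to the nearer of the two):
  {Red, Blue}: total = 1730
  {Red, Amber}: total = 1815
  {Red, Green}: total = 2165
  {Blue, Amber}: total = 2715
  {Blue, Green}: total = 2800
  {Green, Amber}: total = 3135
Best pair: {Red, Blue} with total 1730.

{Red, Blue}, total 1730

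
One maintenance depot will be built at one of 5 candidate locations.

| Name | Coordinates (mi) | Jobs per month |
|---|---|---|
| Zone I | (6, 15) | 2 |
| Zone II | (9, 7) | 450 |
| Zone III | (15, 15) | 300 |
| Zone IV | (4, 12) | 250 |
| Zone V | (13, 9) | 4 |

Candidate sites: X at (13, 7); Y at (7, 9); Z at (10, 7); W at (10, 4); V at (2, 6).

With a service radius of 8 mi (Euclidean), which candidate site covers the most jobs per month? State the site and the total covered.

Coverage radius r = 8 mi; a point is covered iff (Δx)²+(Δy)² ≤ 8² = 64.
  X (13, 7): covers {Zone II, Zone V} → 454
  Y (7, 9): covers {Zone I, Zone II, Zone IV, Zone V} → 706
  Z (10, 7): covers {Zone II, Zone IV, Zone V} → 704
  W (10, 4): covers {Zone II, Zone V} → 454
  V (2, 6): covers {Zone II, Zone IV} → 700
Maximum coverage at Y: 706 jobs per month.

Y, covering 706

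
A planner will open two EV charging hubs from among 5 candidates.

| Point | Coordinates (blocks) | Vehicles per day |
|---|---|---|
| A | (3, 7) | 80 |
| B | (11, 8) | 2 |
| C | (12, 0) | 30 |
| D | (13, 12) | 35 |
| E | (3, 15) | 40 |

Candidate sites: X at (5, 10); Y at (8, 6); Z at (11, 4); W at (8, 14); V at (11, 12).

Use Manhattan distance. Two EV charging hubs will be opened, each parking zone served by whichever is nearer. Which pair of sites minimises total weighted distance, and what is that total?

{X, V}, total 1148

Evaluate every pair (each demand assigned to the nearer of the two):
  {X, V}: total = 1148
  {X, Z}: total = 1188
  {Y, W}: total = 1275
  {Y, V}: total = 1298
  {X, Y}: total = 1340
  {X, W}: total = 1411
  {Z, W}: total = 1523
  {Y, Z}: total = 1548
  {Z, V}: total = 1548
  {W, V}: total = 1668
Best pair: {X, V} with total 1148.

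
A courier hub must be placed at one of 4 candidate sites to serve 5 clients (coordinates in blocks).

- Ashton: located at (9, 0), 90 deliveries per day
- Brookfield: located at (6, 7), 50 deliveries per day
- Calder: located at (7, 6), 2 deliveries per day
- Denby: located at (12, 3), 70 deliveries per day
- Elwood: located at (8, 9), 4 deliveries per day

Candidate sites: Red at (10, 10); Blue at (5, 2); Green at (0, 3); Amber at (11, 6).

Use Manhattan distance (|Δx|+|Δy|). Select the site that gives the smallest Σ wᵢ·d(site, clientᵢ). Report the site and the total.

Amber, total 1332 blocks

Total weighted distance at each candidate:
  Red (10, 10): total = 1996
  Blue (5, 2): total = 1452
  Green (0, 3): total = 2496
  Amber (11, 6): total = 1332
Minimum is at Amber with total 1332 blocks.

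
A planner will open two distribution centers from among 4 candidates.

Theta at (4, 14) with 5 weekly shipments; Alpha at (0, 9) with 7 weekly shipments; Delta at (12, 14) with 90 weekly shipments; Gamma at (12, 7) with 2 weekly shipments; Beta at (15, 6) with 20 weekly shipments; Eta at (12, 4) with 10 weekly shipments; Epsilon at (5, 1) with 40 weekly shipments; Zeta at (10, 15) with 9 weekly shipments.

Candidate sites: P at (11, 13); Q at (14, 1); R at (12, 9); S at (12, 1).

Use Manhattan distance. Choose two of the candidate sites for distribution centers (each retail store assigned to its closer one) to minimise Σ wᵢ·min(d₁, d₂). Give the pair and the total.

Evaluate every pair (each demand assigned to the nearer of the two):
  {P, S}: total = 834
  {P, Q}: total = 896
  {P, R}: total = 1105
  {R, S}: total = 1105
  {Q, R}: total = 1205
  {Q, S}: total = 2001
Best pair: {P, S} with total 834.

{P, S}, total 834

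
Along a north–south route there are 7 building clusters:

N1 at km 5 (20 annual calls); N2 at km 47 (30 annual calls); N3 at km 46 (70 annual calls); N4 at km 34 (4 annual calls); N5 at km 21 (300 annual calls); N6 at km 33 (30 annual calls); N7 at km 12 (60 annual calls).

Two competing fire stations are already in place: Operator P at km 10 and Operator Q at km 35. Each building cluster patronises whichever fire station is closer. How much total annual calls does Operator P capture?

380

The indifferent point is the midpoint (10+35)/2 = 22.5; building clusters left of it (closer to Operator P at 10) go to Operator P, those right go to Operator Q.
  N1 at 5 (w=20) → Operator P
  N7 at 12 (w=60) → Operator P
  N5 at 21 (w=300) → Operator P
  N6 at 33 (w=30) → Operator Q
  N4 at 34 (w=4) → Operator Q
  N3 at 46 (w=70) → Operator Q
  N2 at 47 (w=30) → Operator Q
Operator P captures 380; Operator Q captures 134.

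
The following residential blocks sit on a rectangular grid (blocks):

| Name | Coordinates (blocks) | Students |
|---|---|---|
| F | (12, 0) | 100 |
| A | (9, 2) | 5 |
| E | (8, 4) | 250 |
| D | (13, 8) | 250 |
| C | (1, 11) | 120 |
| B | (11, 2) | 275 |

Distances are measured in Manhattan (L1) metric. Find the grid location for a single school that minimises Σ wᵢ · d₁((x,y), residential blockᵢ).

Manhattan distance separates: Σwᵢ(|x−xᵢ|+|y−yᵢ|) = Σwᵢ|x−xᵢ| + Σwᵢ|y−yᵢ|, so x and y are optimised independently as 1-D weighted medians.
Total weight W = 1000; half = 500.
x-coordinate, sorted with cumulative weight:
  x=1 (C, w=120) cum 120
  x=8 (E, w=250) cum 370
  x=9 (A, w=5) cum 375
  x=11 (B, w=275) cum 650  ← median
  x=12 (F, w=100) cum 750
  x=13 (D, w=250) cum 1000
⇒ x* = 11
y-coordinate, sorted with cumulative weight:
  y=0 (F, w=100) cum 100
  y=2 (A, w=5) cum 105
  y=2 (B, w=275) cum 380
  y=4 (E, w=250) cum 630  ← median
  y=8 (D, w=250) cum 880
  y=11 (C, w=120) cum 1000
⇒ y* = 4

(11, 4)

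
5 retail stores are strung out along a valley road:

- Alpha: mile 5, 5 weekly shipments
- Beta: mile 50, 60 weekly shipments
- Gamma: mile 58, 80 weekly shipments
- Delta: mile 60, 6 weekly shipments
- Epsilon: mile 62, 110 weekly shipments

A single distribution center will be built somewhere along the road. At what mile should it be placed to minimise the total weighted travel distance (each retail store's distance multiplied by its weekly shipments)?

For a sum of weighted absolute distances on a line, the optimum is the weighted median (not the mean). Total weight W = 261; half-weight = 130.5.
Sort by position and accumulate weight:
  mile 5 (Alpha, w=5) → cum 5
  mile 50 (Beta, w=60) → cum 65
  mile 58 (Gamma, w=80) → cum 145  ≥ 130.5 → median here
  mile 60 (Delta, w=6) → cum 151
  mile 62 (Epsilon, w=110) → cum 261
Optimal location: mile 58.

x = 58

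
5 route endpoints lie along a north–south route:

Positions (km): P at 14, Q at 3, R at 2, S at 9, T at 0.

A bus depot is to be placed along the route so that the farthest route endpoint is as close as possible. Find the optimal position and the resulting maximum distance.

The 1-center on a line is the midpoint of the two extreme points: leftmost at 0, rightmost at 14.
Optimal location = (0 + 14)/2 = 7; maximum distance = (14 − 0)/2 = 7.

location 7, max distance 7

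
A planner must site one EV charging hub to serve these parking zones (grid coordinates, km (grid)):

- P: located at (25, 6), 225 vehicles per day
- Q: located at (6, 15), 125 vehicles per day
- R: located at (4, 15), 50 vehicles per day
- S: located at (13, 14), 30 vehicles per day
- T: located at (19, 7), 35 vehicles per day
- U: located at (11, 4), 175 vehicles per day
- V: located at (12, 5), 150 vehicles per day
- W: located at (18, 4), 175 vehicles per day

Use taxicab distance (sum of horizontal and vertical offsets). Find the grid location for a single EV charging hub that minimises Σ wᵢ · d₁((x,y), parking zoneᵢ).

Manhattan distance separates: Σwᵢ(|x−xᵢ|+|y−yᵢ|) = Σwᵢ|x−xᵢ| + Σwᵢ|y−yᵢ|, so x and y are optimised independently as 1-D weighted medians.
Total weight W = 965; half = 482.5.
x-coordinate, sorted with cumulative weight:
  x=4 (R, w=50) cum 50
  x=6 (Q, w=125) cum 175
  x=11 (U, w=175) cum 350
  x=12 (V, w=150) cum 500  ← median
  x=13 (S, w=30) cum 530
  x=18 (W, w=175) cum 705
  x=19 (T, w=35) cum 740
  x=25 (P, w=225) cum 965
⇒ x* = 12
y-coordinate, sorted with cumulative weight:
  y=4 (U, w=175) cum 175
  y=4 (W, w=175) cum 350
  y=5 (V, w=150) cum 500  ← median
  y=6 (P, w=225) cum 725
  y=7 (T, w=35) cum 760
  y=14 (S, w=30) cum 790
  y=15 (Q, w=125) cum 915
  y=15 (R, w=50) cum 965
⇒ y* = 5

(12, 5)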